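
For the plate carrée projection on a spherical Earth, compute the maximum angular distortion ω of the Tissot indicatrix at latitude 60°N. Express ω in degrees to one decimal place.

In the plate carrée (x = Rλ, y = Rφ), meridians are true-scale (h = 1) and parallels are stretched by k = sec φ.
At 60°: h = 1.000, k = 2.000; principal scales a = 2.000, b = 1.000.
sin(ω/2) = (a − b)/(a + b) = 1.0000/3.000 = 0.3333, so ω = 2 arcsin(0.3333) ≈ 38.9°.

38.9°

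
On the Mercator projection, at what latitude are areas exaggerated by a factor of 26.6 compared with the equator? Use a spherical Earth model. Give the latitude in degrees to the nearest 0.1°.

Mercator areal scale is sec²φ.
sec²φ = 26.6  ⇒  cos²φ = 0.03759  ⇒  cos φ = 0.1939.
φ = arccos(0.1939) ≈ 78.8°.

78.8°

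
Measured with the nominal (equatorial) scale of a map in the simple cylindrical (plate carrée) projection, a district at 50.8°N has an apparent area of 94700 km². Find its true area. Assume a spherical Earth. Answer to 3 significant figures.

59900 km²

In the plate carrée (x = Rλ, y = Rφ), meridians are true-scale (h = 1) and parallels are stretched by k = sec φ.
Areal scale = h·k = 1 × sec φ; at 50.8°, h = 1.000, k = 1.582, so h·k = 1.582.
True area = apparent / (areal scale) = 94700 / 1.582 ≈ 59900 km².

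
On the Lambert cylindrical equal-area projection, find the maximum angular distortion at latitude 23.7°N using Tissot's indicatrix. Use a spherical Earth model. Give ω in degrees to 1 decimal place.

10.1°

The Lambert cylindrical equal-area projection is the cylindrical equal-area projection with its standard parallel at the equator (φ₀ = 0). A cylindrical equal-area projection with standard parallel φ₀ has meridian scale h = cos φ / cos φ₀ and parallel scale k = cos φ₀ / cos φ (so areas are preserved, h·k = 1).
At 23.7°: h = 0.9157, k = 1.092; principal scales a = 1.092, b = 0.9157.
sin(ω/2) = (a − b)/(a + b) = 0.1764/2.008 = 0.08788, so ω = 2 arcsin(0.08788) ≈ 10.1°.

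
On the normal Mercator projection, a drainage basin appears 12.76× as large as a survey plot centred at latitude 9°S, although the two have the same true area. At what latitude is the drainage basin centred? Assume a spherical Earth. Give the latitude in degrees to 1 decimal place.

73.9°

On Mercator, (apparent₁)/(apparent₂) = sec²φ₁ / sec²φ₂ when true areas are equal.
cos²φ₂ / cos²φ₁ = 12.76  ⇒  cos φ₁ = cos 9° / √12.76 = 0.9877/3.572 = 0.2765.
φ₁ = arccos(0.2765) ≈ 73.9°.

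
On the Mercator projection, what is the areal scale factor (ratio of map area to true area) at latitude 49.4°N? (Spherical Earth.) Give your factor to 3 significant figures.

Mercator is conformal, so the point scale is isotropic: h = k = sec φ = 1/cos φ.
Areal scale = k² = sec²φ = 1/cos²(49.4°) = 1/0.6508² = 2.361.

2.36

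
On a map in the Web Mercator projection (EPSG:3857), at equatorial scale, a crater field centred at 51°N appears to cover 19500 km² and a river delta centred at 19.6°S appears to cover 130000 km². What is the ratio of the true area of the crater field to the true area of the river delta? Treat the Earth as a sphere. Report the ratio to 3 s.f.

Mercator's areal exaggeration is sec²φ; hence true area = (apparent area) · cos²φ.
True area of crater field: 19500 × cos²(51°) = 19500 × 0.3960 = 7723 km².
True area of river delta: 130000 × cos²(19.6°) = 130000 × 0.8875 = 115400 km².
Ratio = 7723 / 115400 ≈ 0.0669.

0.0669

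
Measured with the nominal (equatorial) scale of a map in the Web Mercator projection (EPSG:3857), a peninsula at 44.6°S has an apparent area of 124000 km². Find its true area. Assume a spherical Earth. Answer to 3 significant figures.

Mercator is conformal, so the point scale is isotropic: h = k = sec φ = 1/cos φ.
Areal scale = k² = sec²φ = 1/cos²(44.6°) = 1/0.7120² = 1.972.
True area = apparent / (areal scale) = 124000 / 1.972 ≈ 62900 km².

62900 km²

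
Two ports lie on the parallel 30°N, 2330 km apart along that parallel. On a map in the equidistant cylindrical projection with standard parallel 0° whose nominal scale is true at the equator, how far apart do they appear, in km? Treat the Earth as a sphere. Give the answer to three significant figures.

2690 km

In the plate carrée (x = Rλ, y = Rφ), meridians are true-scale (h = 1) and parallels are stretched by k = sec φ.
Along the parallel, k = sec 30° = 1/0.8660 = 1.155.
Map distance = 2330 × 1.155 ≈ 2690 km.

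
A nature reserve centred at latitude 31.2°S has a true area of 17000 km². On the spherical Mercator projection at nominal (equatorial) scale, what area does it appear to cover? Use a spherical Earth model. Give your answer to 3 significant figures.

23200 km²

For Mercator, h = k = sec φ (a conformal cylindrical projection has a single point scale, 1/cos φ).
Areal scale = k² = sec²φ = 1/cos²(31.2°) = 1/0.8554² = 1.367.
Apparent area = 17000 × 1.367 ≈ 23200 km².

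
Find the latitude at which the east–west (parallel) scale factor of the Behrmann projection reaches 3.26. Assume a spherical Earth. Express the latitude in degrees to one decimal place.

The Behrmann projection is cylindrical equal-area with φ₀ = 30°. Cylindrical equal-area (φ₀ = 30°): h = cos φ / cos 30° along meridians, k = cos 30° / cos φ along parallels; h·k = 1.
k = cos φ₀ / cos φ = 3.26  ⇒  cos φ = cos 30° / 3.26 = 0.2657.
φ = arccos(0.2657) ≈ 74.6°.

74.6°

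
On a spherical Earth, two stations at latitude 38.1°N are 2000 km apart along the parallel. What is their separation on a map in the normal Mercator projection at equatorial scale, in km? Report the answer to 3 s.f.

2540 km

For Mercator, h = k = sec φ (a conformal cylindrical projection has a single point scale, 1/cos φ).
Along the parallel, k = sec 38.1° = 1/0.7869 = 1.271.
Map distance = 2000 × 1.271 ≈ 2540 km.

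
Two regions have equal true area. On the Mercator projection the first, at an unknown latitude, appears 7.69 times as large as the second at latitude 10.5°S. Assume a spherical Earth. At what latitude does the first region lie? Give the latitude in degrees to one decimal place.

69.2°

For equal true areas on Mercator, apparent areas scale as sec²φ, so the ratio is cos²φ₂ / cos²φ₁.
cos²φ₂ / cos²φ₁ = 7.69  ⇒  cos φ₁ = cos 10.5° / √7.69 = 0.9833/2.773 = 0.3546.
φ₁ = arccos(0.3546) ≈ 69.2°.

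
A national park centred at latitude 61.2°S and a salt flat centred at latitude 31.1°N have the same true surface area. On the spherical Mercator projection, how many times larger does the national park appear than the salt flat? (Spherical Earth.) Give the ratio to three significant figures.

3.16

On Mercator, area is exaggerated by sec²φ = 1/cos²φ.
At 61.2°: sec²(61.2°) = 1/0.4818² = 4.309.
At 31.1°: sec²(31.1°) = 1/0.8563² = 1.364.
Ratio = 4.309/1.364 = cos²(31.1°)/cos²(61.2°) ≈ 3.16.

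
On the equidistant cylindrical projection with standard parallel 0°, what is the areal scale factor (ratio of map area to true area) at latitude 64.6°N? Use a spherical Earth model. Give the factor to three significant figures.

For the equirectangular projection with φ₀ = 0 (plate carrée), h = 1 along meridians and k = sec φ along parallels.
Areal scale = h·k = 1 × sec φ; at 64.6°, h = 1.000, k = 2.331, so h·k = 2.331.

2.33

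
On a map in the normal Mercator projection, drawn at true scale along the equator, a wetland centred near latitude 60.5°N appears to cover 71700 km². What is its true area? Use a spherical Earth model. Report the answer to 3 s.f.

The Mercator projection is conformal; its linear scale factor is the same in every direction and equals sec φ = 1/cos φ.
Areal scale = k² = sec²φ = 1/cos²(60.5°) = 1/0.4924² = 4.124.
True area = apparent / (areal scale) = 71700 / 4.124 ≈ 17400 km².

17400 km²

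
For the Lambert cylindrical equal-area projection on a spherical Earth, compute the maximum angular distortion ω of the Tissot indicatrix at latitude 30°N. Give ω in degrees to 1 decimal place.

16.4°

The Lambert cylindrical equal-area projection is the cylindrical equal-area projection with its standard parallel at the equator (φ₀ = 0). For cylindrical equal-area with standard parallel φ₀, h = cos φ / cos φ₀ and k = cos φ₀ / cos φ, so h·k = 1.
At 30°: h = 0.8660, k = 1.155; principal scales a = 1.155, b = 0.8660.
sin(ω/2) = (a − b)/(a + b) = 0.2887/2.021 = 0.1429, so ω = 2 arcsin(0.1429) ≈ 16.4°.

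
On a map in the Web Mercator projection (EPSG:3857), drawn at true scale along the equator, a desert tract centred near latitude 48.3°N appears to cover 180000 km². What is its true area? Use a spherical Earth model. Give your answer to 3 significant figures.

For Mercator, h = k = sec φ (a conformal cylindrical projection has a single point scale, 1/cos φ).
Areal scale = k² = sec²φ = 1/cos²(48.3°) = 1/0.6652² = 2.260.
True area = apparent / (areal scale) = 180000 / 2.260 ≈ 79700 km².

79700 km²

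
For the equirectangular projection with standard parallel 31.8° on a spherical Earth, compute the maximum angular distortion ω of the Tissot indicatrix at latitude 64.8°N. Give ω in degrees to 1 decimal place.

38.8°

In the equirectangular projection with standard parallel φ₀ = 31.8° (x = Rλ cos φ₀, y = Rφ), meridians are true-scale (h = 1) and the parallel scale is k = cos φ₀ / cos φ.
At 64.8°: h = 1.000, k = 1.996; principal scales a = 1.996, b = 1.000.
sin(ω/2) = (a − b)/(a + b) = 0.9961/2.996 = 0.3325, so ω = 2 arcsin(0.3325) ≈ 38.8°.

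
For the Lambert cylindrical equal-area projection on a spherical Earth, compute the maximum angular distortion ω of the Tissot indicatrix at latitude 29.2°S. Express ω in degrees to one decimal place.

15.5°

The Lambert cylindrical equal-area projection is the cylindrical equal-area projection with its standard parallel at the equator (φ₀ = 0). Cylindrical equal-area (φ₀ = 0°): h = cos φ / cos 0° along meridians, k = cos 0° / cos φ along parallels; h·k = 1.
At 29.2°: h = 0.8729, k = 1.146; principal scales a = 1.146, b = 0.8729.
sin(ω/2) = (a − b)/(a + b) = 0.2727/2.018 = 0.1351, so ω = 2 arcsin(0.1351) ≈ 15.5°.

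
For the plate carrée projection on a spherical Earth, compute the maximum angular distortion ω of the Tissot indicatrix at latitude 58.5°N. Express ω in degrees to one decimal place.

36.6°

For the equirectangular projection with φ₀ = 0 (plate carrée), h = 1 along meridians and k = sec φ along parallels.
At 58.5°: h = 1.000, k = 1.914; principal scales a = 1.914, b = 1.000.
sin(ω/2) = (a − b)/(a + b) = 0.9139/2.914 = 0.3136, so ω = 2 arcsin(0.3136) ≈ 36.6°.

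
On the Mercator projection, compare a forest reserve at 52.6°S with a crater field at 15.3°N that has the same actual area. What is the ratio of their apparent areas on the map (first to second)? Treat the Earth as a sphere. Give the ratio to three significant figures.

On Mercator, area is exaggerated by sec²φ = 1/cos²φ.
At 52.6°: sec²(52.6°) = 1/0.6074² = 2.711.
At 15.3°: sec²(15.3°) = 1/0.9646² = 1.075.
Ratio = 2.711/1.075 = cos²(15.3°)/cos²(52.6°) ≈ 2.52.

2.52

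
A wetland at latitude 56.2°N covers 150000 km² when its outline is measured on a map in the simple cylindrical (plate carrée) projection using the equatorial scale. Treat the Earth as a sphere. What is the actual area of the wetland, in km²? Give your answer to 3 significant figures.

In the plate carrée (x = Rλ, y = Rφ), meridians are true-scale (h = 1) and parallels are stretched by k = sec φ.
Areal scale = h·k = 1 × sec φ; at 56.2°, h = 1.000, k = 1.798, so h·k = 1.798.
True area = apparent / (areal scale) = 150000 / 1.798 ≈ 83400 km².

83400 km²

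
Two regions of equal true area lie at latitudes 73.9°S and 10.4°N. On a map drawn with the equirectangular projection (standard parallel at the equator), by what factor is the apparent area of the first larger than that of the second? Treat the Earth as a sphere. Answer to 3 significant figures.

3.55

For the equirectangular projection with φ₀ = 0 (plate carrée), h = 1 along meridians and k = sec φ along parallels.
Areal scale at 73.9°: h·k = 1.000 × 3.606 = 3.606.
Areal scale at 10.4°: h·k = 1.000 × 1.017 = 1.017.
Ratio = 3.606/1.017 ≈ 3.55.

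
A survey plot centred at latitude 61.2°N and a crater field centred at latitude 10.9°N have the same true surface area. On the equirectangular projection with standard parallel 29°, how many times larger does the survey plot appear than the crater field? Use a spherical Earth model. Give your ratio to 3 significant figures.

With standard parallel φ₀ = 29°, the equirectangular projection gives x = Rλ cos φ₀, y = Rφ, so h = 1 and k = cos 29° / cos φ.
Areal scale at 61.2°: h·k = 1.000 × 1.815 = 1.815.
Areal scale at 10.9°: h·k = 1.000 × 0.8907 = 0.8907.
Ratio = 1.815/0.8907 ≈ 2.04.

2.04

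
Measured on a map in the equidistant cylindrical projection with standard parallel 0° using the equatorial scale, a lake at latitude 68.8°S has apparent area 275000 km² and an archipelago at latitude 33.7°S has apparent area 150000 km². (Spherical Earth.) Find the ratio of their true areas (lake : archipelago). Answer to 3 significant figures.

Plate carrée has h = 1 and k = sec φ, giving areal scale sec φ; true area = (apparent area) · cos φ.
True area of lake: 275000 × cos(68.8°) = 275000 × 0.3616 = 99450 km².
True area of archipelago: 150000 × cos(33.7°) = 150000 × 0.8320 = 124800 km².
Ratio = 99450 / 124800 ≈ 0.797.

0.797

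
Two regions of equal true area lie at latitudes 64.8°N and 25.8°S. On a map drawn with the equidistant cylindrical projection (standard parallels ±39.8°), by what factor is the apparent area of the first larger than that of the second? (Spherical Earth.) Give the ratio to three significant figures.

With standard parallel φ₀ = 39.8°, the equirectangular projection gives x = Rλ cos φ₀, y = Rφ, so h = 1 and k = cos 39.8° / cos φ.
Areal scale at 64.8°: h·k = 1.000 × 1.804 = 1.804.
Areal scale at 25.8°: h·k = 1.000 × 0.8533 = 0.8533.
Ratio = 1.804/0.8533 ≈ 2.11.

2.11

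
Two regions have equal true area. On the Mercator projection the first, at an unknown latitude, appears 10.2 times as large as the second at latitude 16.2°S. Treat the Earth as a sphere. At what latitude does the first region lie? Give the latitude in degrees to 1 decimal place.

72.5°

On Mercator, (apparent₁)/(apparent₂) = sec²φ₁ / sec²φ₂ when true areas are equal.
cos²φ₂ / cos²φ₁ = 10.2  ⇒  cos φ₁ = cos 16.2° / √10.2 = 0.9603/3.194 = 0.3007.
φ₁ = arccos(0.3007) ≈ 72.5°.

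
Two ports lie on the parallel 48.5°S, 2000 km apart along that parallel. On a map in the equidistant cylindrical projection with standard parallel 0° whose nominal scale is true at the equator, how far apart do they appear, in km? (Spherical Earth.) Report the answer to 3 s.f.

3020 km

Plate carrée maps x = Rλ, y = Rφ. The meridian scale is h = 1 and the parallel scale is k = 1/cos φ = sec φ.
Along the parallel, k = sec 48.5° = 1/0.6626 = 1.509.
Map distance = 2000 × 1.509 ≈ 3020 km.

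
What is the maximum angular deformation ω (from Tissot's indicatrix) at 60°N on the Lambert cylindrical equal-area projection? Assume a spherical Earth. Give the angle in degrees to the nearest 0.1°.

The Lambert cylindrical equal-area projection is the cylindrical equal-area projection with its standard parallel at the equator (φ₀ = 0). For cylindrical equal-area with standard parallel φ₀, h = cos φ / cos φ₀ and k = cos φ₀ / cos φ, so h·k = 1.
At 60°: h = 0.5000, k = 2.000; principal scales a = 2.000, b = 0.5000.
sin(ω/2) = (a − b)/(a + b) = 1.500/2.500 = 0.6000, so ω = 2 arcsin(0.6000) ≈ 73.7°.

73.7°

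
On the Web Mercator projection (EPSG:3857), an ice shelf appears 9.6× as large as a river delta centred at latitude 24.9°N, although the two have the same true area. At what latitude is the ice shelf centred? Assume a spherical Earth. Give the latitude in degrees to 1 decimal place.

Mercator areal scale is sec²φ, so apparent-area ratio = sec²φ₁ / sec²φ₂ = cos²φ₂ / cos²φ₁.
cos²φ₂ / cos²φ₁ = 9.6  ⇒  cos φ₁ = cos 24.9° / √9.6 = 0.9070/3.098 = 0.2927.
φ₁ = arccos(0.2927) ≈ 73.0°.

73.0°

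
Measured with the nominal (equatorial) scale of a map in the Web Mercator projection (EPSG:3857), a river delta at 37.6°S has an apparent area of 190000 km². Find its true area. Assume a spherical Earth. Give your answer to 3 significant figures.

119000 km²

Mercator is conformal, so the point scale is isotropic: h = k = sec φ = 1/cos φ.
Areal scale = k² = sec²φ = 1/cos²(37.6°) = 1/0.7923² = 1.593.
True area = apparent / (areal scale) = 190000 / 1.593 ≈ 119000 km².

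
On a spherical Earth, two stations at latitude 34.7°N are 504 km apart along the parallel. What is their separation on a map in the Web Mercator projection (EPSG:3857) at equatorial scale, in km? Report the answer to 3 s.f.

Mercator is conformal, so the point scale is isotropic: h = k = sec φ = 1/cos φ.
Along the parallel, k = sec 34.7° = 1/0.8221 = 1.216.
Map distance = 504 × 1.216 ≈ 613 km.

613 km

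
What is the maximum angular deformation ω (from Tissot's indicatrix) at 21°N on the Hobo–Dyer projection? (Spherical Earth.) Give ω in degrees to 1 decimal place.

Hobo–Dyer is a cylindrical equal-area projection with standard parallels at ±37.5°. A cylindrical equal-area projection with standard parallel φ₀ has meridian scale h = cos φ / cos φ₀ and parallel scale k = cos φ₀ / cos φ (so areas are preserved, h·k = 1).
At 21°: h = 1.177, k = 0.8498; principal scales a = 1.177, b = 0.8498.
sin(ω/2) = (a − b)/(a + b) = 0.3270/2.027 = 0.1613, so ω = 2 arcsin(0.1613) ≈ 18.6°.

18.6°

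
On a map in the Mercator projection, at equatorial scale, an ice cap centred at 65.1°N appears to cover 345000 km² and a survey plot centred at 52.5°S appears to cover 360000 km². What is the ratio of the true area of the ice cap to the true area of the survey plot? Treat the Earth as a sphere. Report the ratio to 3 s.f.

0.458

On Mercator the areal scale is sec²φ, so true area = apparent × cos²φ.
True area of ice cap: 345000 × cos²(65.1°) = 345000 × 0.1773 = 61160 km².
True area of survey plot: 360000 × cos²(52.5°) = 360000 × 0.3706 = 133400 km².
Ratio = 61160 / 133400 ≈ 0.458.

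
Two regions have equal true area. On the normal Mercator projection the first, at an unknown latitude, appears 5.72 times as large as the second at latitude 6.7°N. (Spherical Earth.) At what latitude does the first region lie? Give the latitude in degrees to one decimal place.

Mercator areal scale is sec²φ, so apparent-area ratio = sec²φ₁ / sec²φ₂ = cos²φ₂ / cos²φ₁.
cos²φ₂ / cos²φ₁ = 5.72  ⇒  cos φ₁ = cos 6.7° / √5.72 = 0.9932/2.392 = 0.4153.
φ₁ = arccos(0.4153) ≈ 65.5°.

65.5°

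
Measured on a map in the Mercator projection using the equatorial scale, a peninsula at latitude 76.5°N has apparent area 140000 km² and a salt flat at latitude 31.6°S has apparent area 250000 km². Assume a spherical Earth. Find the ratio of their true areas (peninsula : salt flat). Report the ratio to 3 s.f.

Mercator's areal exaggeration is sec²φ; hence true area = (apparent area) · cos²φ.
True area of peninsula: 140000 × cos²(76.5°) = 140000 × 0.05450 = 7630 km².
True area of salt flat: 250000 × cos²(31.6°) = 250000 × 0.7254 = 181400 km².
Ratio = 7630 / 181400 ≈ 0.0421.

0.0421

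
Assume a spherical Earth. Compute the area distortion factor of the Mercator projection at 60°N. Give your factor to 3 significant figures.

The Mercator projection is conformal; its linear scale factor is the same in every direction and equals sec φ = 1/cos φ.
Areal scale = k² = sec²φ = 1/cos²(60°) = 1/0.5000² = 4.000.

4.00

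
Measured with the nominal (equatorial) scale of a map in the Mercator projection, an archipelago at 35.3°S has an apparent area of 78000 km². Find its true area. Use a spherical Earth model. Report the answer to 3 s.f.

For Mercator, h = k = sec φ (a conformal cylindrical projection has a single point scale, 1/cos φ).
Areal scale = k² = sec²φ = 1/cos²(35.3°) = 1/0.8161² = 1.501.
True area = apparent / (areal scale) = 78000 / 1.501 ≈ 52000 km².

52000 km²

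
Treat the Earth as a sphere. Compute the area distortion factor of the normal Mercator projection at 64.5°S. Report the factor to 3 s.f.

5.40

The Mercator projection is conformal; its linear scale factor is the same in every direction and equals sec φ = 1/cos φ.
Areal scale = k² = sec²φ = 1/cos²(64.5°) = 1/0.4305² = 5.395.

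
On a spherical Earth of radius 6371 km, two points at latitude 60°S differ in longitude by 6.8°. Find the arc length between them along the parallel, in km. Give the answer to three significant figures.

378 km

Arc length along a parallel = R cos φ · Δλ (with Δλ in radians).
= 6371 × cos 60° × (6.8° × π/180) = 6371 × 0.5000 × 0.1187 ≈ 378 km.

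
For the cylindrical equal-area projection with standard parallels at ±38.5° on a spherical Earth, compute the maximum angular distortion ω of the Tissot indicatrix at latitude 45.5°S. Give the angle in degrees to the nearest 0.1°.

For cylindrical equal-area with standard parallel φ₀, h = cos φ / cos φ₀ and k = cos φ₀ / cos φ, so h·k = 1.
At 45.5°: h = 0.8956, k = 1.117; principal scales a = 1.117, b = 0.8956.
sin(ω/2) = (a − b)/(a + b) = 0.2210/2.012 = 0.1098, so ω = 2 arcsin(0.1098) ≈ 12.6°.

12.6°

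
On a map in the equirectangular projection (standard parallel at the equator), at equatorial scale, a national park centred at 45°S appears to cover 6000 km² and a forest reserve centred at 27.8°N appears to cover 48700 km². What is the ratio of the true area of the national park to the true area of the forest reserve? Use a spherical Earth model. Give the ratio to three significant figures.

0.0985

On the plate carrée, areal scale = h·k = 1 × sec φ, so true area = apparent × cos φ.
True area of national park: 6000 × cos(45°) = 6000 × 0.7071 = 4243 km².
True area of forest reserve: 48700 × cos(27.8°) = 48700 × 0.8846 = 43080 km².
Ratio = 4243 / 43080 ≈ 0.0985.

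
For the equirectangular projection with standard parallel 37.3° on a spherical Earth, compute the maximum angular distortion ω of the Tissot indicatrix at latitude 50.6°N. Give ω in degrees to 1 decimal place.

12.9°

With standard parallel φ₀ = 37.3°, the equirectangular projection gives x = Rλ cos φ₀, y = Rφ, so h = 1 and k = cos 37.3° / cos φ.
At 50.6°: h = 1.000, k = 1.253; principal scales a = 1.253, b = 1.000.
sin(ω/2) = (a − b)/(a + b) = 0.2532/2.253 = 0.1124, so ω = 2 arcsin(0.1124) ≈ 12.9°.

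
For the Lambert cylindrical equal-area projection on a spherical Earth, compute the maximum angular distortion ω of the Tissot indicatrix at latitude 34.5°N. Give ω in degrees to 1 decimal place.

The Lambert cylindrical equal-area projection is the cylindrical equal-area projection with its standard parallel at the equator (φ₀ = 0). For cylindrical equal-area with standard parallel φ₀, h = cos φ / cos φ₀ and k = cos φ₀ / cos φ, so h·k = 1.
At 34.5°: h = 0.8241, k = 1.213; principal scales a = 1.213, b = 0.8241.
sin(ω/2) = (a − b)/(a + b) = 0.3893/2.038 = 0.1911, so ω = 2 arcsin(0.1911) ≈ 22.0°.

22.0°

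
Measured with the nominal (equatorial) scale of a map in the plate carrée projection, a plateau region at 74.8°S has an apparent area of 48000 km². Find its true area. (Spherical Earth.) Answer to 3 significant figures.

For the equirectangular projection with φ₀ = 0 (plate carrée), h = 1 along meridians and k = sec φ along parallels.
Areal scale = h·k = 1 × sec φ; at 74.8°, h = 1.000, k = 3.814, so h·k = 3.814.
True area = apparent / (areal scale) = 48000 / 3.814 ≈ 12600 km².

12600 km²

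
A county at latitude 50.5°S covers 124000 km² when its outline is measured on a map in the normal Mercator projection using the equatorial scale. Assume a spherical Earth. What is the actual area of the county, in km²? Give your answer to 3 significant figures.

50200 km²

Mercator is conformal, so the point scale is isotropic: h = k = sec φ = 1/cos φ.
Areal scale = k² = sec²φ = 1/cos²(50.5°) = 1/0.6361² = 2.472.
True area = apparent / (areal scale) = 124000 / 2.472 ≈ 50200 km².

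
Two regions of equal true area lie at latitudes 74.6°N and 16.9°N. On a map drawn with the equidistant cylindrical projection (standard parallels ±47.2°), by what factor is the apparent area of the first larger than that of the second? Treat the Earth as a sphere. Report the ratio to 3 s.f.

With standard parallel φ₀ = 47.2°, the equirectangular projection gives x = Rλ cos φ₀, y = Rφ, so h = 1 and k = cos 47.2° / cos φ.
Areal scale at 74.6°: h·k = 1.000 × 2.559 = 2.559.
Areal scale at 16.9°: h·k = 1.000 × 0.7101 = 0.7101.
Ratio = 2.559/0.7101 ≈ 3.60.

3.60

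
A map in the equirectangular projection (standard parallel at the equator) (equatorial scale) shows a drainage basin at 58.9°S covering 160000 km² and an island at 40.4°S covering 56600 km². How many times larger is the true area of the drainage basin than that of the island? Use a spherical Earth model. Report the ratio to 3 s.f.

1.92

On the plate carrée, areal scale = h·k = 1 × sec φ, so true area = apparent × cos φ.
True area of drainage basin: 160000 × cos(58.9°) = 160000 × 0.5165 = 82650 km².
True area of island: 56600 × cos(40.4°) = 56600 × 0.7615 = 43100 km².
Ratio = 82650 / 43100 ≈ 1.92.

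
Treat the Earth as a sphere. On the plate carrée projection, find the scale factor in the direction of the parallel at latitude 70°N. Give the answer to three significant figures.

2.92

Plate carrée maps x = Rλ, y = Rφ. The meridian scale is h = 1 and the parallel scale is k = 1/cos φ = sec φ.
k = 1/cos 70° = 1/0.3420 = 2.924.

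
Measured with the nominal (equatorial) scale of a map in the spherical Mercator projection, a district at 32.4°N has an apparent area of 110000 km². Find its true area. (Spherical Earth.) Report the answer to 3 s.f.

The Mercator projection is conformal; its linear scale factor is the same in every direction and equals sec φ = 1/cos φ.
Areal scale = k² = sec²φ = 1/cos²(32.4°) = 1/0.8443² = 1.403.
True area = apparent / (areal scale) = 110000 / 1.403 ≈ 78400 km².

78400 km²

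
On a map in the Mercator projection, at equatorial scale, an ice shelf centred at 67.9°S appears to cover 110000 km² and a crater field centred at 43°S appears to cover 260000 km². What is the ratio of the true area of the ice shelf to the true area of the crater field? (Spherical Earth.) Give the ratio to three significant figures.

Mercator's areal exaggeration is sec²φ; hence true area = (apparent area) · cos²φ.
True area of ice shelf: 110000 × cos²(67.9°) = 110000 × 0.1415 = 15570 km².
True area of crater field: 260000 × cos²(43°) = 260000 × 0.5349 = 139100 km².
Ratio = 15570 / 139100 ≈ 0.112.

0.112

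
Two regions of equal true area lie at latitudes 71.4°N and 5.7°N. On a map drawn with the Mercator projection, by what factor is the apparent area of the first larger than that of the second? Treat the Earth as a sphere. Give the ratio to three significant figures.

On Mercator, area is exaggerated by sec²φ = 1/cos²φ.
At 71.4°: sec²(71.4°) = 1/0.3190² = 9.829.
At 5.7°: sec²(5.7°) = 1/0.9951² = 1.010.
Ratio = 9.829/1.010 = cos²(5.7°)/cos²(71.4°) ≈ 9.73.

9.73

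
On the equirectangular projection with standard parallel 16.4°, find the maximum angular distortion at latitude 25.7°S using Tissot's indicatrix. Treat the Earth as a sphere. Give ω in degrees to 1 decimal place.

The equidistant cylindrical projection with φ₀ = 16.4° has h = 1 (meridians true) and k = cos φ₀ / cos φ along parallels.
At 25.7°: h = 1.000, k = 1.065; principal scales a = 1.065, b = 1.000.
sin(ω/2) = (a − b)/(a + b) = 0.06463/2.065 = 0.03130, so ω = 2 arcsin(0.03130) ≈ 3.6°.

3.6°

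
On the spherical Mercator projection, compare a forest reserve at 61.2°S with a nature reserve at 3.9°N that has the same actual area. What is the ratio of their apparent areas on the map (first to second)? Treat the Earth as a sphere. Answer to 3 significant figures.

Mercator is conformal with k = sec φ, so areal scale = k² = sec²φ.
At 61.2°: sec²(61.2°) = 1/0.4818² = 4.309.
At 3.9°: sec²(3.9°) = 1/0.9977² = 1.005.
Ratio = 4.309/1.005 = cos²(3.9°)/cos²(61.2°) ≈ 4.29.

4.29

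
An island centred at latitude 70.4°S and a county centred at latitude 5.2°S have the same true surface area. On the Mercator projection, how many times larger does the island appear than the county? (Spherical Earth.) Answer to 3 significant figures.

On Mercator, area is exaggerated by sec²φ = 1/cos²φ.
At 70.4°: sec²(70.4°) = 1/0.3355² = 8.887.
At 5.2°: sec²(5.2°) = 1/0.9959² = 1.008.
Ratio = 8.887/1.008 = cos²(5.2°)/cos²(70.4°) ≈ 8.81.

8.81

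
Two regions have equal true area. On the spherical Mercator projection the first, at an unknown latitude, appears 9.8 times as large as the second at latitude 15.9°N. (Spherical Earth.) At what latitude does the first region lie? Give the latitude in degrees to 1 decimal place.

For equal true areas on Mercator, apparent areas scale as sec²φ, so the ratio is cos²φ₂ / cos²φ₁.
cos²φ₂ / cos²φ₁ = 9.8  ⇒  cos φ₁ = cos 15.9° / √9.8 = 0.9617/3.130 = 0.3072.
φ₁ = arccos(0.3072) ≈ 72.1°.

72.1°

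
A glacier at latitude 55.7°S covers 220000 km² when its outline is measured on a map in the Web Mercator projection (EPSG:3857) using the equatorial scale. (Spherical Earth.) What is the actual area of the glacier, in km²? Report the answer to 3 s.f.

For Mercator, h = k = sec φ (a conformal cylindrical projection has a single point scale, 1/cos φ).
Areal scale = k² = sec²φ = 1/cos²(55.7°) = 1/0.5635² = 3.149.
True area = apparent / (areal scale) = 220000 / 3.149 ≈ 69900 km².

69900 km²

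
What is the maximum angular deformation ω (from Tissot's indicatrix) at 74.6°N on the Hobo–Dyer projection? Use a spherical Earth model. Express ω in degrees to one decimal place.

Hobo–Dyer is a cylindrical equal-area projection with standard parallels at ±37.5°. A cylindrical equal-area projection with standard parallel φ₀ has meridian scale h = cos φ / cos φ₀ and parallel scale k = cos φ₀ / cos φ (so areas are preserved, h·k = 1).
At 74.6°: h = 0.3347, k = 2.988; principal scales a = 2.988, b = 0.3347.
sin(ω/2) = (a − b)/(a + b) = 2.653/3.322 = 0.7985, so ω = 2 arcsin(0.7985) ≈ 106.0°.

106.0°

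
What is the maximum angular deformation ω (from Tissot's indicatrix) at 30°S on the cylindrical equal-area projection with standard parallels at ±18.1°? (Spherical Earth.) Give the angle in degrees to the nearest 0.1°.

10.7°

Cylindrical equal-area (φ₀ = 18.1°): h = cos φ / cos 18.1° along meridians, k = cos 18.1° / cos φ along parallels; h·k = 1.
At 30°: h = 0.9111, k = 1.098; principal scales a = 1.098, b = 0.9111.
sin(ω/2) = (a − b)/(a + b) = 0.1864/2.009 = 0.09282, so ω = 2 arcsin(0.09282) ≈ 10.7°.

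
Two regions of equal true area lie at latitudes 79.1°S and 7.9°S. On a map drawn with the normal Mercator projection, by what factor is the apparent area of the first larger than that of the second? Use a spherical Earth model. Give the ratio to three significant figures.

27.4

Mercator areal scale is sec²φ.
At 79.1°: sec²(79.1°) = 1/0.1891² = 27.97.
At 7.9°: sec²(7.9°) = 1/0.9905² = 1.019.
Ratio = 27.97/1.019 = cos²(7.9°)/cos²(79.1°) ≈ 27.4.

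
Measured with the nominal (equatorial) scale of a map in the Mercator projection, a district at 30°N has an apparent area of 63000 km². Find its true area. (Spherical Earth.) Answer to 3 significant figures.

47200 km²

Mercator is conformal, so the point scale is isotropic: h = k = sec φ = 1/cos φ.
Areal scale = k² = sec²φ = 1/cos²(30°) = 1/0.8660² = 1.333.
True area = apparent / (areal scale) = 63000 / 1.333 ≈ 47200 km².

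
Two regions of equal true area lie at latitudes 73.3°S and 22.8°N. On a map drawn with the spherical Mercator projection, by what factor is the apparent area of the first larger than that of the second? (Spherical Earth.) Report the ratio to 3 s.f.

10.3

On Mercator, area is exaggerated by sec²φ = 1/cos²φ.
At 73.3°: sec²(73.3°) = 1/0.2874² = 12.11.
At 22.8°: sec²(22.8°) = 1/0.9219² = 1.177.
Ratio = 12.11/1.177 = cos²(22.8°)/cos²(73.3°) ≈ 10.3.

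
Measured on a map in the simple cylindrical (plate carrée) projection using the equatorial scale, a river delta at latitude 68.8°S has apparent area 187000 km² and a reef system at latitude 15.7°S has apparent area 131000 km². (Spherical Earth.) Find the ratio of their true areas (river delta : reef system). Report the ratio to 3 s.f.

On the plate carrée, areal scale = h·k = 1 × sec φ, so true area = apparent × cos φ.
True area of river delta: 187000 × cos(68.8°) = 187000 × 0.3616 = 67620 km².
True area of reef system: 131000 × cos(15.7°) = 131000 × 0.9627 = 126100 km².
Ratio = 67620 / 126100 ≈ 0.536.

0.536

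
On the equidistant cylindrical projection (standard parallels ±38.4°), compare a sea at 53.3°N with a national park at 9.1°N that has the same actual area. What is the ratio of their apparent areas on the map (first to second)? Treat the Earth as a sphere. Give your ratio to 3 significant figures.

In the equirectangular projection with standard parallel φ₀ = 38.4° (x = Rλ cos φ₀, y = Rφ), meridians are true-scale (h = 1) and the parallel scale is k = cos φ₀ / cos φ.
Areal scale at 53.3°: h·k = 1.000 × 1.311 = 1.311.
Areal scale at 9.1°: h·k = 1.000 × 0.7937 = 0.7937.
Ratio = 1.311/0.7937 ≈ 1.65.

1.65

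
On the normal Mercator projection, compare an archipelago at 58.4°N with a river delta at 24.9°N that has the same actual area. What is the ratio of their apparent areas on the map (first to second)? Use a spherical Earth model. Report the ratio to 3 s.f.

3.00

Mercator areal scale is sec²φ.
At 58.4°: sec²(58.4°) = 1/0.5240² = 3.642.
At 24.9°: sec²(24.9°) = 1/0.9070² = 1.215.
Ratio = 3.642/1.215 = cos²(24.9°)/cos²(58.4°) ≈ 3.00.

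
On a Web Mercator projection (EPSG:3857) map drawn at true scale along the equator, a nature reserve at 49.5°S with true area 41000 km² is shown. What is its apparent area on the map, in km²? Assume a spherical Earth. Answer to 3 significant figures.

97200 km²

Mercator is conformal, so the point scale is isotropic: h = k = sec φ = 1/cos φ.
Areal scale = k² = sec²φ = 1/cos²(49.5°) = 1/0.6494² = 2.371.
Apparent area = 41000 × 2.371 ≈ 97200 km².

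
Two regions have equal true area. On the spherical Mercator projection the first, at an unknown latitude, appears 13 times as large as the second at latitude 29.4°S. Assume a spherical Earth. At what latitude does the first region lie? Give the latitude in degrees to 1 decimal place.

76.0°

For equal true areas on Mercator, apparent areas scale as sec²φ, so the ratio is cos²φ₂ / cos²φ₁.
cos²φ₂ / cos²φ₁ = 13  ⇒  cos φ₁ = cos 29.4° / √13 = 0.8712/3.606 = 0.2416.
φ₁ = arccos(0.2416) ≈ 76.0°.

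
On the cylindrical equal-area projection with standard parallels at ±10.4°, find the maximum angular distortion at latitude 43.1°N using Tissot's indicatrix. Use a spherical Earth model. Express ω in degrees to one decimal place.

33.6°

For cylindrical equal-area with standard parallel φ₀, h = cos φ / cos φ₀ and k = cos φ₀ / cos φ, so h·k = 1.
At 43.1°: h = 0.7424, k = 1.347; principal scales a = 1.347, b = 0.7424.
sin(ω/2) = (a − b)/(a + b) = 0.6047/2.089 = 0.2894, so ω = 2 arcsin(0.2894) ≈ 33.6°.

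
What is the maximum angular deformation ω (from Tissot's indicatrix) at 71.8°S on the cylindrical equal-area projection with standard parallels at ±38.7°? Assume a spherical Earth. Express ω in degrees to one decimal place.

For cylindrical equal-area with standard parallel φ₀, h = cos φ / cos φ₀ and k = cos φ₀ / cos φ, so h·k = 1.
At 71.8°: h = 0.4002, k = 2.499; principal scales a = 2.499, b = 0.4002.
sin(ω/2) = (a − b)/(a + b) = 2.098/2.899 = 0.7239, so ω = 2 arcsin(0.7239) ≈ 92.8°.

92.8°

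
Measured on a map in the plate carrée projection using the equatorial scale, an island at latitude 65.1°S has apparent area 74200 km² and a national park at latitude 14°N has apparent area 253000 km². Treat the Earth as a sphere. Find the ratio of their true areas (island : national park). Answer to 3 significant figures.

On the plate carrée, areal scale = h·k = 1 × sec φ, so true area = apparent × cos φ.
True area of island: 74200 × cos(65.1°) = 74200 × 0.4210 = 31240 km².
True area of national park: 253000 × cos(14°) = 253000 × 0.9703 = 245500 km².
Ratio = 31240 / 245500 ≈ 0.127.

0.127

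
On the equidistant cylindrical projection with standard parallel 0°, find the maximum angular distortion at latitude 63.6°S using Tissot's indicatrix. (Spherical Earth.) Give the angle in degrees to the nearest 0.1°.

45.2°

Plate carrée maps x = Rλ, y = Rφ. The meridian scale is h = 1 and the parallel scale is k = 1/cos φ = sec φ.
At 63.6°: h = 1.000, k = 2.249; principal scales a = 2.249, b = 1.000.
sin(ω/2) = (a − b)/(a + b) = 1.249/3.249 = 0.3844, so ω = 2 arcsin(0.3844) ≈ 45.2°.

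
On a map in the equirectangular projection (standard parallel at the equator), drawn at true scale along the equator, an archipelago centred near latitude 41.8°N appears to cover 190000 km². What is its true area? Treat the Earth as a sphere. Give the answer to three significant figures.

Plate carrée maps x = Rλ, y = Rφ. The meridian scale is h = 1 and the parallel scale is k = 1/cos φ = sec φ.
Areal scale = h·k = 1 × sec φ; at 41.8°, h = 1.000, k = 1.341, so h·k = 1.341.
True area = apparent / (areal scale) = 190000 / 1.341 ≈ 142000 km².

142000 km²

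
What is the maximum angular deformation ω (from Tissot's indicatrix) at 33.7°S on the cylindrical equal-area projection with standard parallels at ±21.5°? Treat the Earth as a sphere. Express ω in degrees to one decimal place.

A cylindrical equal-area projection with standard parallel φ₀ has meridian scale h = cos φ / cos φ₀ and parallel scale k = cos φ₀ / cos φ (so areas are preserved, h·k = 1).
At 33.7°: h = 0.8942, k = 1.118; principal scales a = 1.118, b = 0.8942.
sin(ω/2) = (a − b)/(a + b) = 0.2242/2.013 = 0.1114, so ω = 2 arcsin(0.1114) ≈ 12.8°.

12.8°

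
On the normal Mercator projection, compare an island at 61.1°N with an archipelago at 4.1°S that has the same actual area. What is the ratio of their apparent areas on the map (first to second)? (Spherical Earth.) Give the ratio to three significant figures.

4.26

Mercator is conformal with k = sec φ, so areal scale = k² = sec²φ.
At 61.1°: sec²(61.1°) = 1/0.4833² = 4.282.
At 4.1°: sec²(4.1°) = 1/0.9974² = 1.005.
Ratio = 4.282/1.005 = cos²(4.1°)/cos²(61.1°) ≈ 4.26.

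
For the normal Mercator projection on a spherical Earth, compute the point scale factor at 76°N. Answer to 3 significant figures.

4.13

Mercator is conformal, so the point scale is isotropic: h = k = sec φ = 1/cos φ.
k = 1/cos 76° = 1/0.2419 = 4.134.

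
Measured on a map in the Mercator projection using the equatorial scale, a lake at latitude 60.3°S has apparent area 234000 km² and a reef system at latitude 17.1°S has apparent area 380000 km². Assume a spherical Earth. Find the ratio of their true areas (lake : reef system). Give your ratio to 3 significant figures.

0.165

Since Mercator area scale is 1/cos²φ, the true area equals the apparent area multiplied by cos²φ.
True area of lake: 234000 × cos²(60.3°) = 234000 × 0.2455 = 57440 km².
True area of reef system: 380000 × cos²(17.1°) = 380000 × 0.9135 = 347100 km².
Ratio = 57440 / 347100 ≈ 0.165.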